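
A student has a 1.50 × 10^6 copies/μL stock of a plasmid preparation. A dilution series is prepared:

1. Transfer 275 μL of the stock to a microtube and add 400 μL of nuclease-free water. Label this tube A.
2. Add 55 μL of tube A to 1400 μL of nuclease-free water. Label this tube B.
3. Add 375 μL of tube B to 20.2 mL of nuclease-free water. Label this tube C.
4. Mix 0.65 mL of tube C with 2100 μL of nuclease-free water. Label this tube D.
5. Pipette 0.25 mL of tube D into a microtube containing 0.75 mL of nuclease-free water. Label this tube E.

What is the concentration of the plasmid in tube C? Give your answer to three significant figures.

Step 1: 275 μL + 400 μL = 675 μL total → factor 675/275 = 2.4545
Step 2: 55 μL + 1400 μL = 1455 μL total → factor 1455/55 = 26.455
Step 3: 375 μL + 20.2 mL = 20575 μL total → factor 20575/375 = 54.867
Dilution factor through tube C = 2.4545 × 26.455 × 54.867 = 3562.7
[tube C] = 1.50 × 10^6 copies/μL / 3562.7 = 421 copies/μL

421 copies/μL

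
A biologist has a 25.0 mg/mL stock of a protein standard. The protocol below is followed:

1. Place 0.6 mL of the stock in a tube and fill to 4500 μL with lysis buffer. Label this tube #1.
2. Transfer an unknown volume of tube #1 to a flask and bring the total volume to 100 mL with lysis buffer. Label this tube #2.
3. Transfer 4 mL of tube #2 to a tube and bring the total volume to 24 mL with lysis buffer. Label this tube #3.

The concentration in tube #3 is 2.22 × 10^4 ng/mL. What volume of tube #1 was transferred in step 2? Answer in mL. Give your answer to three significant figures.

4.00 mL

Step 1: 0.6 mL brought to 4500 μL → factor 4.5/0.6 = 7.5
Step 2: v brought to 100 mL → factor = 100 mL/v
Step 3: 4 mL brought to 24 mL → factor 24/4 = 6
Product of known-step factors = 45
Overall factor = 25.0 mg/mL / (2.22 × 10^4 ng/mL) = 1126.1
Step-2 factor = 1126.1 / 45 = 25.025
v = 100 mL / 25.025 = 4.00 mL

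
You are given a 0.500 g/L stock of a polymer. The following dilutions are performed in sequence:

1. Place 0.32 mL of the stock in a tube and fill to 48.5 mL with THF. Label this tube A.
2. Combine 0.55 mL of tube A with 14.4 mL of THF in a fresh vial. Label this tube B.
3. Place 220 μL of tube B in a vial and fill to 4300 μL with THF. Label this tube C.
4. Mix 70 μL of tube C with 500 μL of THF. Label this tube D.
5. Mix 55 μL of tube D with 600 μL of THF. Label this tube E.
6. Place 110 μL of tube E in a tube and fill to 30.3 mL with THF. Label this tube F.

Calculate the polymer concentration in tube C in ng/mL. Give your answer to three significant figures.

Step 1: 0.32 mL brought to 48.5 mL → factor 48.5/0.32 = 151.56
Step 2: 0.55 mL + 14.4 mL = 14.95 mL total → factor 14.95/0.55 = 27.182
Step 3: 220 μL brought to 4300 μL → factor 4300/220 = 19.545
Dilution factor through tube C = 151.56 × 27.182 × 19.545 = 80522
[tube C] = 0.500 g/L / 80522 = 6.209 × 10^-6 g/L = 6.21 ng/mL

6.21 ng/mL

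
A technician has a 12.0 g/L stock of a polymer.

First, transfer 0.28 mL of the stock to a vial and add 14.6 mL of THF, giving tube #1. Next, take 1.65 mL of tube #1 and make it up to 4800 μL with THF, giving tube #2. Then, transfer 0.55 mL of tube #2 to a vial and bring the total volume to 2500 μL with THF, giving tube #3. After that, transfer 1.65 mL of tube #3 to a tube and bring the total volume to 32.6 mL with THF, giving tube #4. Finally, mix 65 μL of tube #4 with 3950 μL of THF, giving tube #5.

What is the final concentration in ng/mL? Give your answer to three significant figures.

14.0 ng/mL

Step 1: 0.28 mL + 14.6 mL = 14.88 mL total → factor 14.88/0.28 = 53.143
Step 2: 1.65 mL brought to 4800 μL → factor 4.8/1.65 = 2.9091
Step 3: 0.55 mL brought to 2500 μL → factor 2.5/0.55 = 4.5455
Step 4: 1.65 mL brought to 32.6 mL → factor 32.6/1.65 = 19.758
Step 5: 65 μL + 3950 μL = 4015 μL total → factor 4015/65 = 61.769
Overall dilution factor = 53.143 × 2.9091 × 4.5455 × 19.758 × 61.769 = 8.576 × 10^5
Final = 12.0 g/L / 8.576 × 10^5 = 1.399 × 10^-5 g/L = 14.0 ng/mL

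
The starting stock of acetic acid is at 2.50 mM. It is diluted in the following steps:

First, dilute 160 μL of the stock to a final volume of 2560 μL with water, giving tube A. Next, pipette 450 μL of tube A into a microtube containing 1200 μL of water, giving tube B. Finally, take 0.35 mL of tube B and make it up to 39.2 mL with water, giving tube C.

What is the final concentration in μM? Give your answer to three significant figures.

0.380 μM

Step 1: 160 μL brought to 2560 μL → factor 2560/160 = 16
Step 2: 450 μL + 1200 μL = 1650 μL total → factor 1650/450 = 3.6667
Step 3: 0.35 mL brought to 39.2 mL → factor 39.2/0.35 = 112
Overall dilution factor = 16 × 3.6667 × 112 = 6570.7
Final = 2.50 mM / 6570.7 = 0.0003805 mM = 0.380 μM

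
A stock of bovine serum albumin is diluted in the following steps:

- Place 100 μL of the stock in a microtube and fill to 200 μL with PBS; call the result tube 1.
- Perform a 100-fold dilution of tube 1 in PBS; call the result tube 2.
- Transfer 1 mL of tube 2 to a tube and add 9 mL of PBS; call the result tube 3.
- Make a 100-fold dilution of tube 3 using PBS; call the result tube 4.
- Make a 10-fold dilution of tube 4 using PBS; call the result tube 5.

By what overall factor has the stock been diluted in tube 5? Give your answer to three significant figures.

Step 1: 100 μL brought to 200 μL → factor 200/100 = 2
Step 2: 100-fold → factor 100
Step 3: 1 mL + 9 mL = 10 mL total → factor 10/1 = 10
Step 4: 100-fold → factor 100
Step 5: 10-fold → factor 10
Overall dilution factor = 2 × 100 × 10 × 100 × 10 = 2 × 10^6

2.00 × 10^6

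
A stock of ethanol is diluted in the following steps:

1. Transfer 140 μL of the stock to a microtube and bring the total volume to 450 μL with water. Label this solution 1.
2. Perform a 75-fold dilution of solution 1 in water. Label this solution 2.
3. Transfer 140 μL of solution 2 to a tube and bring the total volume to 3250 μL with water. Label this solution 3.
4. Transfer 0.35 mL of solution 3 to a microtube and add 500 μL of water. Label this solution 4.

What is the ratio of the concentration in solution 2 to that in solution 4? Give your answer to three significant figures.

56.4

Step 1: 140 μL brought to 450 μL → factor 450/140 = 3.2143
Step 2: 75-fold → factor 75
Step 3: 140 μL brought to 3250 μL → factor 3250/140 = 23.214
Step 4: 0.35 mL + 500 μL = 0.85 mL total → factor 0.85/0.35 = 2.4286
Dilution factor to solution 2 = 241.07; to solution 4 = 13591
[solution 2]/[solution 4] = (factor to solution 4)/(factor to solution 2) = 13591/241.07 = 56.4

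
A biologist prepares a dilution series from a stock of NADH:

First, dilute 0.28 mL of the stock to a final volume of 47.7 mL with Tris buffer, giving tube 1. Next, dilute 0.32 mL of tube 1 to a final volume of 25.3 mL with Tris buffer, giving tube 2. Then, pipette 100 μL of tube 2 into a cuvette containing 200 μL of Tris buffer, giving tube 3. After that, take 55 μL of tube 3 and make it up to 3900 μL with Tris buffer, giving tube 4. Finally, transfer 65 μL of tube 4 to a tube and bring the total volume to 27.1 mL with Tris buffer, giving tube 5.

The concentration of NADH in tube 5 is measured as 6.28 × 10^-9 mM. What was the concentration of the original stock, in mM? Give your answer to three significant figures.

7.50 mM

Step 1: 0.28 mL brought to 47.7 mL → factor 47.7/0.28 = 170.36
Step 2: 0.32 mL brought to 25.3 mL → factor 25.3/0.32 = 79.062
Step 3: 100 μL + 200 μL = 300 μL total → factor 300/100 = 3
Step 4: 55 μL brought to 3900 μL → factor 3900/55 = 70.909
Step 5: 65 μL brought to 27.1 mL → factor 27100/65 = 416.92
Overall dilution factor = 170.36 × 79.062 × 3 × 70.909 × 416.92 = 1.1946 × 10^9
Stock = 6.28 × 10^-9 mM × 1.1946 × 10^9 = 7.50 mM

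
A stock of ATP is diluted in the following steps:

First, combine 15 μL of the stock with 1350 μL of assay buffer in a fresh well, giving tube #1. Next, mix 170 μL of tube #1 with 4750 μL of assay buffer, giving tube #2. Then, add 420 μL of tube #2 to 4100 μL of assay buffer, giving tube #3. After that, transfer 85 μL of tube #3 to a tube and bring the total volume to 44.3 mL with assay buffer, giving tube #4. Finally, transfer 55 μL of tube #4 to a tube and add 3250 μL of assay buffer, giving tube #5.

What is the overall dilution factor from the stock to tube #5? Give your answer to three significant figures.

Step 1: 15 μL + 1350 μL = 1365 μL total → factor 1365/15 = 91
Step 2: 170 μL + 4750 μL = 4920 μL total → factor 4920/170 = 28.941
Step 3: 420 μL + 4100 μL = 4520 μL total → factor 4520/420 = 10.762
Step 4: 85 μL brought to 44.3 mL → factor 44300/85 = 521.18
Step 5: 55 μL + 3250 μL = 3305 μL total → factor 3305/55 = 60.091
Overall dilution factor = 91 × 28.941 × 10.762 × 521.18 × 60.091 = 8.8765 × 10^8

8.88 × 10^8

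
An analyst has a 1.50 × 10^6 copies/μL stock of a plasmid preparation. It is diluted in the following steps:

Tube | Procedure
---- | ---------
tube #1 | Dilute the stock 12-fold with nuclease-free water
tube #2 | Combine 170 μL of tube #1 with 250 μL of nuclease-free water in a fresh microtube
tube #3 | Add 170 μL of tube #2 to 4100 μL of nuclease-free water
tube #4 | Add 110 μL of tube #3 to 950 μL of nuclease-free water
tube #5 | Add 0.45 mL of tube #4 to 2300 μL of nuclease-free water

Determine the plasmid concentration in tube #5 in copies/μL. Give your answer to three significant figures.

Step 1: 12-fold → factor 12
Step 2: 170 μL + 250 μL = 420 μL total → factor 420/170 = 2.4706
Step 3: 170 μL + 4100 μL = 4270 μL total → factor 4270/170 = 25.118
Step 4: 110 μL + 950 μL = 1060 μL total → factor 1060/110 = 9.6364
Step 5: 0.45 mL + 2300 μL = 2.75 mL total → factor 2.75/0.45 = 6.1111
Overall dilution factor = 12 × 2.4706 × 25.118 × 9.6364 × 6.1111 = 43852
Final = 1.50 × 10^6 copies/μL / 43852 = 34.2 copies/μL

34.2 copies/μL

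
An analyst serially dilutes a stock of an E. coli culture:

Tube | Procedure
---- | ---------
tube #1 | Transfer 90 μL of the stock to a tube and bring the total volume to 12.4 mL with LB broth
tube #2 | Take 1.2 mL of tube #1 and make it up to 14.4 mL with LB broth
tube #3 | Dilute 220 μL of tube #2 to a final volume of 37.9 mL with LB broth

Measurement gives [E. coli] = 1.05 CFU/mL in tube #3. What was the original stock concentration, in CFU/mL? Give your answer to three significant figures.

Step 1: 90 μL brought to 12.4 mL → factor 12400/90 = 137.78
Step 2: 1.2 mL brought to 14.4 mL → factor 14.4/1.2 = 12
Step 3: 220 μL brought to 37.9 mL → factor 37900/220 = 172.27
Overall dilution factor = 137.78 × 12 × 172.27 = 2.8482 × 10^5
Stock = 1.05 CFU/mL × 2.8482 × 10^5 = 2.99 × 10^5 CFU/mL

2.99 × 10^5 CFU/mL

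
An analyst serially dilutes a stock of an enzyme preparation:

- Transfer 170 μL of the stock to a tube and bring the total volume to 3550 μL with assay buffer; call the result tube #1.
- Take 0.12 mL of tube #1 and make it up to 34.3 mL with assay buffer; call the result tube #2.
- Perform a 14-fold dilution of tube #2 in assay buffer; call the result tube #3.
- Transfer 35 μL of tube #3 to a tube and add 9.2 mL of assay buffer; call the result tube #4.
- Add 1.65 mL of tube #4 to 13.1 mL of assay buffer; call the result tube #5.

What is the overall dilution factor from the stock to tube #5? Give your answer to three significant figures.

1.97 × 10^8

Step 1: 170 μL brought to 3550 μL → factor 3550/170 = 20.882
Step 2: 0.12 mL brought to 34.3 mL → factor 34.3/0.12 = 285.83
Step 3: 14-fold → factor 14
Step 4: 35 μL + 9.2 mL = 9235 μL total → factor 9235/35 = 263.86
Step 5: 1.65 mL + 13.1 mL = 14.75 mL total → factor 14.75/1.65 = 8.9394
Overall dilution factor = 20.882 × 285.83 × 14 × 263.86 × 8.9394 = 1.971 × 10^8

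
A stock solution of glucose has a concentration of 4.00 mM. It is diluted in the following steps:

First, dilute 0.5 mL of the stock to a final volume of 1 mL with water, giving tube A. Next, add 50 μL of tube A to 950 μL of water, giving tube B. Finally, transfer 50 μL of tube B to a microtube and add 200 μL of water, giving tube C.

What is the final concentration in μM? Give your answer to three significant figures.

Step 1: 0.5 mL brought to 1 mL → factor 1/0.5 = 2
Step 2: 50 μL + 950 μL = 1000 μL total → factor 1000/50 = 20
Step 3: 50 μL + 200 μL = 250 μL total → factor 250/50 = 5
Overall dilution factor = 2 × 20 × 5 = 200
Final = 4.00 mM / 200 = 0.02000 mM = 20.0 μM

20.0 μM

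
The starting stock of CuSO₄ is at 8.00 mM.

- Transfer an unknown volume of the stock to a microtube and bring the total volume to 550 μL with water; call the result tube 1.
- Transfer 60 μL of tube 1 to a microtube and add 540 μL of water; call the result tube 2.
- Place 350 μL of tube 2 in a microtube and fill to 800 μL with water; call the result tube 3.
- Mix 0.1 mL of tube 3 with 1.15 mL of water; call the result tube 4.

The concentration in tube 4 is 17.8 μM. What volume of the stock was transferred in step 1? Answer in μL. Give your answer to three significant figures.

Step 1: v brought to 550 μL → factor = 550 μL/v
Step 2: 60 μL + 540 μL = 600 μL total → factor 600/60 = 10
Step 3: 350 μL brought to 800 μL → factor 800/350 = 2.2857
Step 4: 0.1 mL + 1.15 mL = 1.25 mL total → factor 1.25/0.1 = 12.5
Product of known-step factors = 285.71
Overall factor = 8.00 mM / (17.8 μM) = 449.44
Step-1 factor = 449.44 / 285.71 = 1.573
v = 550 μL / 1.573 = 350 μL

350 μL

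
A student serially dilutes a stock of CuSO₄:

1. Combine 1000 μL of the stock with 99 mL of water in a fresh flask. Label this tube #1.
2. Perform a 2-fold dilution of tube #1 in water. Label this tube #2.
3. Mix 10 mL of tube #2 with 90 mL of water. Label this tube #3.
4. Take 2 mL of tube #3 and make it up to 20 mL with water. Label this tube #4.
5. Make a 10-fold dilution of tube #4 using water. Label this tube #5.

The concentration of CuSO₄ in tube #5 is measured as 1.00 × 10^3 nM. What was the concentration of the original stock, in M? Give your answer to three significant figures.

0.200 M

Step 1: 1000 μL + 99 mL = 1 × 10^5 μL total → factor 1 × 10^5/1000 = 100
Step 2: 2-fold → factor 2
Step 3: 10 mL + 90 mL = 100 mL total → factor 100/10 = 10
Step 4: 2 mL brought to 20 mL → factor 20/2 = 10
Step 5: 10-fold → factor 10
Overall dilution factor = 100 × 2 × 10 × 10 × 10 = 2 × 10^5
Stock = 1.00 × 10^3 nM × 2 × 10^5 = 2.000 × 10^8 nM = 0.200 M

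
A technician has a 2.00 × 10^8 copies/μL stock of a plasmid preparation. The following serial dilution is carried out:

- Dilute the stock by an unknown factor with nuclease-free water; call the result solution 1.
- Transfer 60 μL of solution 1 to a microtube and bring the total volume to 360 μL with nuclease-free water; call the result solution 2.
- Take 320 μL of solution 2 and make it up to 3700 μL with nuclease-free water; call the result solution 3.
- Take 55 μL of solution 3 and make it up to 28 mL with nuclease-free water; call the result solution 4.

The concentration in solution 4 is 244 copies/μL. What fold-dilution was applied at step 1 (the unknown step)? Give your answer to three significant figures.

23.2-fold

Step 1: unknown factor x
Step 2: 60 μL brought to 360 μL → factor 360/60 = 6
Step 3: 320 μL brought to 3700 μL → factor 3700/320 = 11.562
Step 4: 55 μL brought to 28 mL → factor 28000/55 = 509.09
Product of known-step factors = 35318
Overall factor = 2.00 × 10^8 copies/μL / (244 copies/μL) = 8.1967 × 10^5
x = 8.1967 × 10^5 / 35318 = 23.2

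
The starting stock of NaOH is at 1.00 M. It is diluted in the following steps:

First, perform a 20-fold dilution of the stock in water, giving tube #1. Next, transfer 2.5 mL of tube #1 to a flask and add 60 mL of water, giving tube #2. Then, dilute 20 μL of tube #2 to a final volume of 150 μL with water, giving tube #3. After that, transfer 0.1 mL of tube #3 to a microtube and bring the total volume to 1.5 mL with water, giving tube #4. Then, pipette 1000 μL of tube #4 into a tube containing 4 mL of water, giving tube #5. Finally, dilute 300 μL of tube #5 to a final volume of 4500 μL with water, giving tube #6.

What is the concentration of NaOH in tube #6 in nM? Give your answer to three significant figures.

Step 1: 20-fold → factor 20
Step 2: 2.5 mL + 60 mL = 62.5 mL total → factor 62.5/2.5 = 25
Step 3: 20 μL brought to 150 μL → factor 150/20 = 7.5
Step 4: 0.1 mL brought to 1.5 mL → factor 1.5/0.1 = 15
Step 5: 1000 μL + 4 mL = 5000 μL total → factor 5000/1000 = 5
Step 6: 300 μL brought to 4500 μL → factor 4500/300 = 15
Overall dilution factor = 20 × 25 × 7.5 × 15 × 5 × 15 = 4.2188 × 10^6
Final = 1.00 M / 4.2188 × 10^6 = 2.370 × 10^-7 M = 237 nM

237 nM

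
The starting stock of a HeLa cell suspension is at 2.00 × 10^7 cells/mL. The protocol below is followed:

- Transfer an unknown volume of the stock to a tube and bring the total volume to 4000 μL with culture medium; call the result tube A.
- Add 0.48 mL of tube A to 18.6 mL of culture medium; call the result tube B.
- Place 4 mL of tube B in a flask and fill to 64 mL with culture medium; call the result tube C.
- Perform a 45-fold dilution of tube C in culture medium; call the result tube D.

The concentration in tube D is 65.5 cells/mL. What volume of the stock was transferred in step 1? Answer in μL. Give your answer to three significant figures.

375 μL

Step 1: v brought to 4000 μL → factor = 4000 μL/v
Step 2: 0.48 mL + 18.6 mL = 19.08 mL total → factor 19.08/0.48 = 39.75
Step 3: 4 mL brought to 64 mL → factor 64/4 = 16
Step 4: 45-fold → factor 45
Product of known-step factors = 28620
Overall factor = 2.00 × 10^7 cells/mL / (65.5 cells/mL) = 3.0534 × 10^5
Step-1 factor = 3.0534 × 10^5 / 28620 = 10.669
v = 4000 μL / 10.669 = 375 μL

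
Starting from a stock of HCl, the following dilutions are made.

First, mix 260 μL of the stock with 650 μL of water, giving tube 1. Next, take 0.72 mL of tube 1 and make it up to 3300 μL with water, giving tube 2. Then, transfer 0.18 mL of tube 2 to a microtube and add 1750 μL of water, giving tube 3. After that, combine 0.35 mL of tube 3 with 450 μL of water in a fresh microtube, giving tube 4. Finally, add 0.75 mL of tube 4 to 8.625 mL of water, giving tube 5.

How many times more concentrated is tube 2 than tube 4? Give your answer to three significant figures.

Step 1: 260 μL + 650 μL = 910 μL total → factor 910/260 = 3.5
Step 2: 0.72 mL brought to 3300 μL → factor 3.3/0.72 = 4.5833
Step 3: 0.18 mL + 1750 μL = 1.93 mL total → factor 1.93/0.18 = 10.722
Step 4: 0.35 mL + 450 μL = 0.8 mL total → factor 0.8/0.35 = 2.2857
Dilution factor to tube 2 = 16.042; to tube 4 = 393.15
[tube 2]/[tube 4] = (factor to tube 4)/(factor to tube 2) = 393.15/16.042 = 24.5

24.5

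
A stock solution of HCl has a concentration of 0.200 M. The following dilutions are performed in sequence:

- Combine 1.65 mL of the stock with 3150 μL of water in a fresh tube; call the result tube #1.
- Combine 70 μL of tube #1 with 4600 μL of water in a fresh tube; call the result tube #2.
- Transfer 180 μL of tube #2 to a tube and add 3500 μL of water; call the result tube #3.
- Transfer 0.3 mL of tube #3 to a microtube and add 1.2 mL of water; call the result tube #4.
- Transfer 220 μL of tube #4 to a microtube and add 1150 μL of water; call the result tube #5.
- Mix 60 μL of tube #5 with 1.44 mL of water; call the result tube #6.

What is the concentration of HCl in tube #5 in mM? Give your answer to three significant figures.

0.00162 mM

Step 1: 1.65 mL + 3150 μL = 4.8 mL total → factor 4.8/1.65 = 2.9091
Step 2: 70 μL + 4600 μL = 4670 μL total → factor 4670/70 = 66.714
Step 3: 180 μL + 3500 μL = 3680 μL total → factor 3680/180 = 20.444
Step 4: 0.3 mL + 1.2 mL = 1.5 mL total → factor 1.5/0.3 = 5
Step 5: 220 μL + 1150 μL = 1370 μL total → factor 1370/220 = 6.2273
Dilution factor through tube #5 = 2.9091 × 66.714 × 20.444 × 5 × 6.2273 = 1.2354 × 10^5
[tube #5] = 0.200 M / 1.2354 × 10^5 = 1.619 × 10^-6 M = 0.00162 mM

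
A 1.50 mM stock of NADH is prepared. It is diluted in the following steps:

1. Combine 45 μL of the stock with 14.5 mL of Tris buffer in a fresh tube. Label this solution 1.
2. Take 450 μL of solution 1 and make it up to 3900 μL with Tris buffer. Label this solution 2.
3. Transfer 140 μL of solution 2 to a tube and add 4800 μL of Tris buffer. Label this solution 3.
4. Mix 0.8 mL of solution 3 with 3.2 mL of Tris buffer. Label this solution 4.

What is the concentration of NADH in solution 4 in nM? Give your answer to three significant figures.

3.04 nM

Step 1: 45 μL + 14.5 mL = 14545 μL total → factor 14545/45 = 323.22
Step 2: 450 μL brought to 3900 μL → factor 3900/450 = 8.6667
Step 3: 140 μL + 4800 μL = 4940 μL total → factor 4940/140 = 35.286
Step 4: 0.8 mL + 3.2 mL = 4 mL total → factor 4/0.8 = 5
Overall dilution factor = 323.22 × 8.6667 × 35.286 × 5 = 4.9422 × 10^5
Final = 1.50 mM / 4.9422 × 10^5 = 3.035 × 10^-6 mM = 3.04 nM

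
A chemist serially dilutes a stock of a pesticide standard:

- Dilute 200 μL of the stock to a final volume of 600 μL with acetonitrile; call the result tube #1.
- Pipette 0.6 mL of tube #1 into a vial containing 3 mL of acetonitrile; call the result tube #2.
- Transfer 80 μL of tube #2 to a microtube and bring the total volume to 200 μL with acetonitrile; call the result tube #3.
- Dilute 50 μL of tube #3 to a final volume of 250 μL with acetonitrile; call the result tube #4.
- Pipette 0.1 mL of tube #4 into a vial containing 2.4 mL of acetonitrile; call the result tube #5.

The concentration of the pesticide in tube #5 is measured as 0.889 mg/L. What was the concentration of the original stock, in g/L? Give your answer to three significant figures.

5.00 g/L

Step 1: 200 μL brought to 600 μL → factor 600/200 = 3
Step 2: 0.6 mL + 3 mL = 3.6 mL total → factor 3.6/0.6 = 6
Step 3: 80 μL brought to 200 μL → factor 200/80 = 2.5
Step 4: 50 μL brought to 250 μL → factor 250/50 = 5
Step 5: 0.1 mL + 2.4 mL = 2.5 mL total → factor 2.5/0.1 = 25
Overall dilution factor = 3 × 6 × 2.5 × 5 × 25 = 5625
Stock = 0.889 mg/L × 5625 = 5001 mg/L = 5.00 g/L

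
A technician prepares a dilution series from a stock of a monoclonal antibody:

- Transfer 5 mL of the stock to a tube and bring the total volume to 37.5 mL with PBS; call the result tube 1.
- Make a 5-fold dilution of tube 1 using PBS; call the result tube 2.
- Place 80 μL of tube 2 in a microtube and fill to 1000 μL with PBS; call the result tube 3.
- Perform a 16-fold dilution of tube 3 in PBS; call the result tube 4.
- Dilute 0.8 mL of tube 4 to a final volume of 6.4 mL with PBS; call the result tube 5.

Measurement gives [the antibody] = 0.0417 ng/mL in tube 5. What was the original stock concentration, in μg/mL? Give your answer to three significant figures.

2.50 μg/mL

Step 1: 5 mL brought to 37.5 mL → factor 37.5/5 = 7.5
Step 2: 5-fold → factor 5
Step 3: 80 μL brought to 1000 μL → factor 1000/80 = 12.5
Step 4: 16-fold → factor 16
Step 5: 0.8 mL brought to 6.4 mL → factor 6.4/0.8 = 8
Overall dilution factor = 7.5 × 5 × 12.5 × 16 × 8 = 60000
Stock = 0.0417 ng/mL × 60000 = 2502 ng/mL = 2.50 μg/mL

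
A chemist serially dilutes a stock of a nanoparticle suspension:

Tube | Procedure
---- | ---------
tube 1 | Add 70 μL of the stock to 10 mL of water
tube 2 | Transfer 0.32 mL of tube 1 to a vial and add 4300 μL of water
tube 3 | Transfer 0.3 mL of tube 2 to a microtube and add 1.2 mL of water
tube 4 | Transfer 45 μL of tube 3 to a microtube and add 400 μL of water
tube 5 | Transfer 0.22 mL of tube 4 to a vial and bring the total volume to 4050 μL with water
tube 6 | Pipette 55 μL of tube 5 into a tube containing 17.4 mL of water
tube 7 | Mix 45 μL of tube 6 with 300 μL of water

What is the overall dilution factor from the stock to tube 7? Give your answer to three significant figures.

Step 1: 70 μL + 10 mL = 10070 μL total → factor 10070/70 = 143.86
Step 2: 0.32 mL + 4300 μL = 4.62 mL total → factor 4.62/0.32 = 14.438
Step 3: 0.3 mL + 1.2 mL = 1.5 mL total → factor 1.5/0.3 = 5
Step 4: 45 μL + 400 μL = 445 μL total → factor 445/45 = 9.8889
Step 5: 0.22 mL brought to 4050 μL → factor 4.05/0.22 = 18.409
Step 6: 55 μL + 17.4 mL = 17455 μL total → factor 17455/55 = 317.36
Step 7: 45 μL + 300 μL = 345 μL total → factor 345/45 = 7.6667
Overall dilution factor = 143.86 × 14.438 × 5 × 9.8889 × 18.409 × 317.36 × 7.6667 = 4.5998 × 10^9

4.60 × 10^9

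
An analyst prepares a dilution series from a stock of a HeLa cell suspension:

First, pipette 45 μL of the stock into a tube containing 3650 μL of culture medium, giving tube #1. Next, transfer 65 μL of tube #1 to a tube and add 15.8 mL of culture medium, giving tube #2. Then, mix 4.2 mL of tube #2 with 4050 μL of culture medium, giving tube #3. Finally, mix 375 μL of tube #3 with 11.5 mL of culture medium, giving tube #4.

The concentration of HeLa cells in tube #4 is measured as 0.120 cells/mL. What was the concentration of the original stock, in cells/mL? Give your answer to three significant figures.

Step 1: 45 μL + 3650 μL = 3695 μL total → factor 3695/45 = 82.111
Step 2: 65 μL + 15.8 mL = 15865 μL total → factor 15865/65 = 244.08
Step 3: 4.2 mL + 4050 μL = 8.25 mL total → factor 8.25/4.2 = 1.9643
Step 4: 375 μL + 11.5 mL = 11875 μL total → factor 11875/375 = 31.667
Overall dilution factor = 82.111 × 244.08 × 1.9643 × 31.667 = 1.2466 × 10^6
Stock = 0.120 cells/mL × 1.2466 × 10^6 = 1.50 × 10^5 cells/mL

1.50 × 10^5 cells/mL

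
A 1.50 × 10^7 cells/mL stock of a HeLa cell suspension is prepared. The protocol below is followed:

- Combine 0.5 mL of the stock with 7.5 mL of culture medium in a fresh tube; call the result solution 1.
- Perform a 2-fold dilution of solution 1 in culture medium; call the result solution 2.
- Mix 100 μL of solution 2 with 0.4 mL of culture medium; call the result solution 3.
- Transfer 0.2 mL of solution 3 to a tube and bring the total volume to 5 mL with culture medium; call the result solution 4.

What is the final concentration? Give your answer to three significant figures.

Step 1: 0.5 mL + 7.5 mL = 8 mL total → factor 8/0.5 = 16
Step 2: 2-fold → factor 2
Step 3: 100 μL + 0.4 mL = 500 μL total → factor 500/100 = 5
Step 4: 0.2 mL brought to 5 mL → factor 5/0.2 = 25
Overall dilution factor = 16 × 2 × 5 × 25 = 4000
Final = 1.50 × 10^7 cells/mL / 4000 = 3.75 × 10^3 cells/mL

3.75 × 10^3 cells/mL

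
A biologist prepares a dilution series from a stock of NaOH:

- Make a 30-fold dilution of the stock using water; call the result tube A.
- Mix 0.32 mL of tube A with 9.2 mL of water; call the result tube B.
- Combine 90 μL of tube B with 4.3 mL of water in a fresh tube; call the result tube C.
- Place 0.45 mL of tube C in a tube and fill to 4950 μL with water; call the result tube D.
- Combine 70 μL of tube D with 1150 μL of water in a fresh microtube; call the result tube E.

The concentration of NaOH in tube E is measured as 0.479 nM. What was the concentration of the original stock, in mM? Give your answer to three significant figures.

Step 1: 30-fold → factor 30
Step 2: 0.32 mL + 9.2 mL = 9.52 mL total → factor 9.52/0.32 = 29.75
Step 3: 90 μL + 4.3 mL = 4390 μL total → factor 4390/90 = 48.778
Step 4: 0.45 mL brought to 4950 μL → factor 4.95/0.45 = 11
Step 5: 70 μL + 1150 μL = 1220 μL total → factor 1220/70 = 17.429
Overall dilution factor = 30 × 29.75 × 48.778 × 11 × 17.429 = 8.3461 × 10^6
Stock = 0.479 nM × 8.3461 × 10^6 = 3.998 × 10^6 nM = 4.00 mM

4.00 mM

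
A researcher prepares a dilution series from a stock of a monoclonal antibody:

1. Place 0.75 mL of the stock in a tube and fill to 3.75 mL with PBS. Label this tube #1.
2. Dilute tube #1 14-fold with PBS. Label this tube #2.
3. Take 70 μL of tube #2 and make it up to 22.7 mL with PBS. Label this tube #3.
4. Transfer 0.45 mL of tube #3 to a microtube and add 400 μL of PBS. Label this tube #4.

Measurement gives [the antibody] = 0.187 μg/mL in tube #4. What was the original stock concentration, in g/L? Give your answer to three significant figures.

8.02 g/L

Step 1: 0.75 mL brought to 3.75 mL → factor 3.75/0.75 = 5
Step 2: 14-fold → factor 14
Step 3: 70 μL brought to 22.7 mL → factor 22700/70 = 324.29
Step 4: 0.45 mL + 400 μL = 0.85 mL total → factor 0.85/0.45 = 1.8889
Overall dilution factor = 5 × 14 × 324.29 × 1.8889 = 42878
Stock = 0.187 μg/mL × 42878 = 8018 μg/mL = 8.02 g/L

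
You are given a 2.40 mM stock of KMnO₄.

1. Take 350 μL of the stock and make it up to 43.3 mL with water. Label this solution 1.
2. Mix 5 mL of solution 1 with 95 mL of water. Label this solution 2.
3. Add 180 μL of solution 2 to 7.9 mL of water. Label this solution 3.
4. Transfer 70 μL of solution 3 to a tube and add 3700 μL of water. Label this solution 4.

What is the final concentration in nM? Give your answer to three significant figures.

0.401 nM

Step 1: 350 μL brought to 43.3 mL → factor 43300/350 = 123.71
Step 2: 5 mL + 95 mL = 100 mL total → factor 100/5 = 20
Step 3: 180 μL + 7.9 mL = 8080 μL total → factor 8080/180 = 44.889
Step 4: 70 μL + 3700 μL = 3770 μL total → factor 3770/70 = 53.857
Overall dilution factor = 123.71 × 20 × 44.889 × 53.857 = 5.9818 × 10^6
Final = 2.40 mM / 5.9818 × 10^6 = 4.012 × 10^-7 mM = 0.401 nM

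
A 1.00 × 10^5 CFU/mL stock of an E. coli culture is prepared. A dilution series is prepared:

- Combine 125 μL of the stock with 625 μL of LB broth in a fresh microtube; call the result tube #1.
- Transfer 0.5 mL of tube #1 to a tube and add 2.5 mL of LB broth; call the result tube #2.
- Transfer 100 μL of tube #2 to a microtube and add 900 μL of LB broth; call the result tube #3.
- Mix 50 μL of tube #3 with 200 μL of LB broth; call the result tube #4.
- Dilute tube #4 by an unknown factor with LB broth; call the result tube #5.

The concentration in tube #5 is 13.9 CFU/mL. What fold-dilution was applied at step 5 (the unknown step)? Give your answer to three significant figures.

Step 1: 125 μL + 625 μL = 750 μL total → factor 750/125 = 6
Step 2: 0.5 mL + 2.5 mL = 3 mL total → factor 3/0.5 = 6
Step 3: 100 μL + 900 μL = 1000 μL total → factor 1000/100 = 10
Step 4: 50 μL + 200 μL = 250 μL total → factor 250/50 = 5
Step 5: unknown factor x
Product of known-step factors = 1800
Overall factor = 1.00 × 10^5 CFU/mL / (13.9 CFU/mL) = 7194.2
x = 7194.2 / 1800 = 4.00

4.00-fold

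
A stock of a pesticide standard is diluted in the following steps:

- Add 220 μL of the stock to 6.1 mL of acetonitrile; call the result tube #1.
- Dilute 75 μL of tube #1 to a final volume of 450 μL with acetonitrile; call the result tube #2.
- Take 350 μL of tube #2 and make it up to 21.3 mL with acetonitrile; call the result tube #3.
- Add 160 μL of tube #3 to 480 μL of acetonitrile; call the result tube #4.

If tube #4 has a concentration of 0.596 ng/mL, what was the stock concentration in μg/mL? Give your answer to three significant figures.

25.0 μg/mL

Step 1: 220 μL + 6.1 mL = 6320 μL total → factor 6320/220 = 28.727
Step 2: 75 μL brought to 450 μL → factor 450/75 = 6
Step 3: 350 μL brought to 21.3 mL → factor 21300/350 = 60.857
Step 4: 160 μL + 480 μL = 640 μL total → factor 640/160 = 4
Overall dilution factor = 28.727 × 6 × 60.857 × 4 = 41958
Stock = 0.596 ng/mL × 41958 = 2.501 × 10^4 ng/mL = 25.0 μg/mL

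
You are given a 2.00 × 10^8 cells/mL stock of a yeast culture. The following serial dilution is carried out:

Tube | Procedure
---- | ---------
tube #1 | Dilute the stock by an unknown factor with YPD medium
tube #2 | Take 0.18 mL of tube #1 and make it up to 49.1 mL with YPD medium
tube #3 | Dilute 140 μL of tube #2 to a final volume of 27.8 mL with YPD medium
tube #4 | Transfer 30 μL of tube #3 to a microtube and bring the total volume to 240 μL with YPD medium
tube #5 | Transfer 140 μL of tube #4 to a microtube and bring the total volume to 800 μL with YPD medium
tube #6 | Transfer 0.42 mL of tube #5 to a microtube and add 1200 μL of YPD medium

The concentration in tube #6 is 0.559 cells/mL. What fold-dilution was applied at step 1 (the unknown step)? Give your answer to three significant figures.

Step 1: unknown factor x
Step 2: 0.18 mL brought to 49.1 mL → factor 49.1/0.18 = 272.78
Step 3: 140 μL brought to 27.8 mL → factor 27800/140 = 198.57
Step 4: 30 μL brought to 240 μL → factor 240/30 = 8
Step 5: 140 μL brought to 800 μL → factor 800/140 = 5.7143
Step 6: 0.42 mL + 1200 μL = 1.62 mL total → factor 1.62/0.42 = 3.8571
Product of known-step factors = 9.5509 × 10^6
Overall factor = 2.00 × 10^8 cells/mL / (0.559 cells/mL) = 3.5778 × 10^8
x = 3.5778 × 10^8 / 9.5509 × 10^6 = 37.5

37.5-fold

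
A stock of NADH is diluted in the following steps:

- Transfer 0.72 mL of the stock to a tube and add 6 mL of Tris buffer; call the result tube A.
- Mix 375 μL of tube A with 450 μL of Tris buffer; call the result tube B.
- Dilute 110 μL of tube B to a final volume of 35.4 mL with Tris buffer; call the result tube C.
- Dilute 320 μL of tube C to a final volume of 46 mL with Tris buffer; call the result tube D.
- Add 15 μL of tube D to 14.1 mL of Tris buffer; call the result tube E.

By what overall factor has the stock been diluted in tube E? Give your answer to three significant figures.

Step 1: 0.72 mL + 6 mL = 6.72 mL total → factor 6.72/0.72 = 9.3333
Step 2: 375 μL + 450 μL = 825 μL total → factor 825/375 = 2.2
Step 3: 110 μL brought to 35.4 mL → factor 35400/110 = 321.82
Step 4: 320 μL brought to 46 mL → factor 46000/320 = 143.75
Step 5: 15 μL + 14.1 mL = 14115 μL total → factor 14115/15 = 941
Overall dilution factor = 9.3333 × 2.2 × 321.82 × 143.75 × 941 = 8.9386 × 10^8

8.94 × 10^8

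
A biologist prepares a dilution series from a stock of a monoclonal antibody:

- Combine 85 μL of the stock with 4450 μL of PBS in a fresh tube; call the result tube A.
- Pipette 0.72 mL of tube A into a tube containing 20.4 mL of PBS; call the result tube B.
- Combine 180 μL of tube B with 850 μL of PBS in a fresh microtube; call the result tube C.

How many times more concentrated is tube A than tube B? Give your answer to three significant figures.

29.3

Step 1: 85 μL + 4450 μL = 4535 μL total → factor 4535/85 = 53.353
Step 2: 0.72 mL + 20.4 mL = 21.12 mL total → factor 21.12/0.72 = 29.333
Dilution factor to tube A = 53.353; to tube B = 1565
[tube A]/[tube B] = (factor to tube B)/(factor to tube A) = 1565/53.353 = 29.3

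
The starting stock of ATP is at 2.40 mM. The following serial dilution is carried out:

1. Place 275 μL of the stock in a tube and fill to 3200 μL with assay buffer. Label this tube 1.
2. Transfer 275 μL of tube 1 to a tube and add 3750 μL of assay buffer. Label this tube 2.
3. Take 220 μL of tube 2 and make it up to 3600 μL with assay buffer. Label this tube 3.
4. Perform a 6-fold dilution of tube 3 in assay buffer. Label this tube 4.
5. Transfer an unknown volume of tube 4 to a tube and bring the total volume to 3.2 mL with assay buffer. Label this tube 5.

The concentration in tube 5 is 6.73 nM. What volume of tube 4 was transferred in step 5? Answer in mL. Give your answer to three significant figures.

0.150 mL

Step 1: 275 μL brought to 3200 μL → factor 3200/275 = 11.636
Step 2: 275 μL + 3750 μL = 4025 μL total → factor 4025/275 = 14.636
Step 3: 220 μL brought to 3600 μL → factor 3600/220 = 16.364
Step 4: 6-fold → factor 6
Step 5: v brought to 3.2 mL → factor = 3.2 mL/v
Product of known-step factors = 16722
Overall factor = 2.40 mM / (6.73 nM) = 3.5661 × 10^5
Step-5 factor = 3.5661 × 10^5 / 16722 = 21.326
v = 3.2 mL / 21.326 = 0.150 mL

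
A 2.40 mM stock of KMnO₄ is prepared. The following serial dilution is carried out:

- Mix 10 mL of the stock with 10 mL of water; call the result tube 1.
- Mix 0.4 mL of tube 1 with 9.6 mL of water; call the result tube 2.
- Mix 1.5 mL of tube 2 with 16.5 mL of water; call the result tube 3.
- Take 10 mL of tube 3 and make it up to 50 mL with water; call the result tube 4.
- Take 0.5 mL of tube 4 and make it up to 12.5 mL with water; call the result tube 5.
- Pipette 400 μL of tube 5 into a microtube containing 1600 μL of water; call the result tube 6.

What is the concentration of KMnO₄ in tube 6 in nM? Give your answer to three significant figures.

6.40 nM

Step 1: 10 mL + 10 mL = 20 mL total → factor 20/10 = 2
Step 2: 0.4 mL + 9.6 mL = 10 mL total → factor 10/0.4 = 25
Step 3: 1.5 mL + 16.5 mL = 18 mL total → factor 18/1.5 = 12
Step 4: 10 mL brought to 50 mL → factor 50/10 = 5
Step 5: 0.5 mL brought to 12.5 mL → factor 12.5/0.5 = 25
Step 6: 400 μL + 1600 μL = 2000 μL total → factor 2000/400 = 5
Overall dilution factor = 2 × 25 × 12 × 5 × 25 × 5 = 3.75 × 10^5
Final = 2.40 mM / 3.75 × 10^5 = 6.400 × 10^-6 mM = 6.40 nM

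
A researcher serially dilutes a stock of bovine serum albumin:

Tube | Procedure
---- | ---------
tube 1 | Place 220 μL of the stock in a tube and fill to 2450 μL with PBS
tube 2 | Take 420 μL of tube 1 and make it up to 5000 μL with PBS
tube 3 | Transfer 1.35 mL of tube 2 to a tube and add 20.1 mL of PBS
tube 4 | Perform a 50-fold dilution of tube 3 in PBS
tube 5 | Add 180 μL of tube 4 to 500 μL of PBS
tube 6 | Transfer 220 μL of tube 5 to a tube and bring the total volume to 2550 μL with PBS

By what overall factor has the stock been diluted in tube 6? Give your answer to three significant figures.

Step 1: 220 μL brought to 2450 μL → factor 2450/220 = 11.136
Step 2: 420 μL brought to 5000 μL → factor 5000/420 = 11.905
Step 3: 1.35 mL + 20.1 mL = 21.45 mL total → factor 21.45/1.35 = 15.889
Step 4: 50-fold → factor 50
Step 5: 180 μL + 500 μL = 680 μL total → factor 680/180 = 3.7778
Step 6: 220 μL brought to 2550 μL → factor 2550/220 = 11.591
Overall dilution factor = 11.136 × 11.905 × 15.889 × 50 × 3.7778 × 11.591 = 4.6119 × 10^6

4.61 × 10^6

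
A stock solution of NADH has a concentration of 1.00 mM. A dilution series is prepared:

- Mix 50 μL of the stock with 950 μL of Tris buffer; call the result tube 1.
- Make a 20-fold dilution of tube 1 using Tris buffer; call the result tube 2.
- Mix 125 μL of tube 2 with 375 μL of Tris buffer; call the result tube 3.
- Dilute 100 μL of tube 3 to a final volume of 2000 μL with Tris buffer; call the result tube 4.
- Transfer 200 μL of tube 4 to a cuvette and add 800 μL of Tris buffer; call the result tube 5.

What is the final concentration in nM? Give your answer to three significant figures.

Step 1: 50 μL + 950 μL = 1000 μL total → factor 1000/50 = 20
Step 2: 20-fold → factor 20
Step 3: 125 μL + 375 μL = 500 μL total → factor 500/125 = 4
Step 4: 100 μL brought to 2000 μL → factor 2000/100 = 20
Step 5: 200 μL + 800 μL = 1000 μL total → factor 1000/200 = 5
Overall dilution factor = 20 × 20 × 4 × 20 × 5 = 1.6 × 10^5
Final = 1.00 mM / 1.6 × 10^5 = 6.250 × 10^-6 mM = 6.25 nM

6.25 nM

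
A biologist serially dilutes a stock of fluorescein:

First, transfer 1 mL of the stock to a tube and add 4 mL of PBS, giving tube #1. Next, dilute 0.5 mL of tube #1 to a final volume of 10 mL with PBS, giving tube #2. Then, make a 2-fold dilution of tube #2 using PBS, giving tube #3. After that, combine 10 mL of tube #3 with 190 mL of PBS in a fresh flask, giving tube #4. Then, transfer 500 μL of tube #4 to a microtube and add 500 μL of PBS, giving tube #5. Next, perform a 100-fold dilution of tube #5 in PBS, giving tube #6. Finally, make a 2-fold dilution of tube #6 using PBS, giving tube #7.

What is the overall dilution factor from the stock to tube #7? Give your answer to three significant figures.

1.60 × 10^6

Step 1: 1 mL + 4 mL = 5 mL total → factor 5/1 = 5
Step 2: 0.5 mL brought to 10 mL → factor 10/0.5 = 20
Step 3: 2-fold → factor 2
Step 4: 10 mL + 190 mL = 200 mL total → factor 200/10 = 20
Step 5: 500 μL + 500 μL = 1000 μL total → factor 1000/500 = 2
Step 6: 100-fold → factor 100
Step 7: 2-fold → factor 2
Overall dilution factor = 5 × 20 × 2 × 20 × 2 × 100 × 2 = 1.6 × 10^6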